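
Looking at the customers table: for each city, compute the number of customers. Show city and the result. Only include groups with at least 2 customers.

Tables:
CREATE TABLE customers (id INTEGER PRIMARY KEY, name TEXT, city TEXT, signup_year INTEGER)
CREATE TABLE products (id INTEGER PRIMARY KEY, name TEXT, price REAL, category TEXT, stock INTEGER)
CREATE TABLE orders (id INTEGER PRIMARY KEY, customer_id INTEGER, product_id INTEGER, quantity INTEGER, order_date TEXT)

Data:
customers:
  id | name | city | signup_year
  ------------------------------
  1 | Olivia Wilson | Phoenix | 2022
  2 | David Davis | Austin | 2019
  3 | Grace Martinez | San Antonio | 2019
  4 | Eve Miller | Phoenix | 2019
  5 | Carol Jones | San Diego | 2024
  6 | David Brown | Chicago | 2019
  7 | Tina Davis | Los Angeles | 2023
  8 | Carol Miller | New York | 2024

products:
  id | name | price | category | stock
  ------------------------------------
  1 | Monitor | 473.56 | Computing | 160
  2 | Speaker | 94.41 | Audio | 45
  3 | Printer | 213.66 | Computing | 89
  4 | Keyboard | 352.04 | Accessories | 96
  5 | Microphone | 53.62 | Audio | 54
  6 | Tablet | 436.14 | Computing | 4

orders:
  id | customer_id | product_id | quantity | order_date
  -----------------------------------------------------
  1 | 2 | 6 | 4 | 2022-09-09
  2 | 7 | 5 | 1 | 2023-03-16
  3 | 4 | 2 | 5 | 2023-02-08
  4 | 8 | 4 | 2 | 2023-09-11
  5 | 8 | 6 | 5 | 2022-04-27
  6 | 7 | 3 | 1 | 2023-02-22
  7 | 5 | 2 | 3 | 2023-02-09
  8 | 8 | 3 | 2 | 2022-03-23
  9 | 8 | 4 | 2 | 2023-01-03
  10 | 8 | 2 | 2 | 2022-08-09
SELECT city, COUNT(*) AS n FROM customers GROUP BY city HAVING COUNT(*) >= 2

Execution result:
city | n
Phoenix | 2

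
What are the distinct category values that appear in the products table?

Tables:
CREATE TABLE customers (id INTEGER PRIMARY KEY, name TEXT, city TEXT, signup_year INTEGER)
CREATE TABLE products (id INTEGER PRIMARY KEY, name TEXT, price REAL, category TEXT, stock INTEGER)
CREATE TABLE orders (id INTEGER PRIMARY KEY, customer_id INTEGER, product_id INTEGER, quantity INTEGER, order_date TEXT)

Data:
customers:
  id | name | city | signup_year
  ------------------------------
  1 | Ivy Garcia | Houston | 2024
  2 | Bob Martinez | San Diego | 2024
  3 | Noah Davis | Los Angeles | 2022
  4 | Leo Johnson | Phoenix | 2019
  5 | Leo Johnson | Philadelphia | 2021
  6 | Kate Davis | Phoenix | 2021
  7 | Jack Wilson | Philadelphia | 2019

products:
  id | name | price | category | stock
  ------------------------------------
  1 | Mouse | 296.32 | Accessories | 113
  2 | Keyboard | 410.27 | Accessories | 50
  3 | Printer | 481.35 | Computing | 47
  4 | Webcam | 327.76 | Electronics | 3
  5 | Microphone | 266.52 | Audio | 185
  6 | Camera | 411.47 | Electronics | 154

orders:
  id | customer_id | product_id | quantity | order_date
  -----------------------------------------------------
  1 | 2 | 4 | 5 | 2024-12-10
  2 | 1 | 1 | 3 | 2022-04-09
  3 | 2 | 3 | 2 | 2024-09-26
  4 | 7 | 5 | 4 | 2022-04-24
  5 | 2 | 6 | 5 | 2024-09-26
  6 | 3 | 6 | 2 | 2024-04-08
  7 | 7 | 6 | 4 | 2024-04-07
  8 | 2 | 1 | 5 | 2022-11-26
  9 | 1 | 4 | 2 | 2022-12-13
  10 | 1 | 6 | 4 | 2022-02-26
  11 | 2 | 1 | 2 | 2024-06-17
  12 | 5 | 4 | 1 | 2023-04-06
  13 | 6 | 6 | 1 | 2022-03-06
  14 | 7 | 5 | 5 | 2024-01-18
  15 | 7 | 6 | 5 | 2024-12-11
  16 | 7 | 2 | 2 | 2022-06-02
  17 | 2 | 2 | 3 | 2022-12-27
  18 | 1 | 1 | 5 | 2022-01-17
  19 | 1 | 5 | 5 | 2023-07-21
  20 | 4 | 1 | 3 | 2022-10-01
SELECT DISTINCT category FROM products

Execution result:
category
Accessories
Computing
Electronics
Audio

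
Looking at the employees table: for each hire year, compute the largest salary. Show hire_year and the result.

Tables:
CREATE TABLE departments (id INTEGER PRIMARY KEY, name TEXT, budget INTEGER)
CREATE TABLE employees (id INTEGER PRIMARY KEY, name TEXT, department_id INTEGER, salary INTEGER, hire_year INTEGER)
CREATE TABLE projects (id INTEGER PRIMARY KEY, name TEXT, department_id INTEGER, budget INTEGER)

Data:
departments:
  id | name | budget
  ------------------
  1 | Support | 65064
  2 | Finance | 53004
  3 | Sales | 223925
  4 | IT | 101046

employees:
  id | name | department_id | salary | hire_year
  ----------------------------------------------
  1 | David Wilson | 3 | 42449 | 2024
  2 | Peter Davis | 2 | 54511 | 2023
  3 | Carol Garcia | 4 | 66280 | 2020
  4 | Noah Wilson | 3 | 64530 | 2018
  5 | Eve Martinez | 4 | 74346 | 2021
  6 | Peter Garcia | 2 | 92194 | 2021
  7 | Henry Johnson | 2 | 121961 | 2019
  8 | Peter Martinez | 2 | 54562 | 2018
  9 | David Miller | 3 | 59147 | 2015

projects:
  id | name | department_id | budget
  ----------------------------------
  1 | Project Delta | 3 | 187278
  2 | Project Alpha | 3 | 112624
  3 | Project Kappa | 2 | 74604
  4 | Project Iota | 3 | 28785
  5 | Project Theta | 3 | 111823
SELECT hire_year, MAX(salary) AS max_salary FROM employees GROUP BY hire_year

Execution result:
hire_year | max_salary
2015 | 59147
2018 | 64530
2019 | 121961
2020 | 66280
2021 | 92194
2023 | 54511
2024 | 42449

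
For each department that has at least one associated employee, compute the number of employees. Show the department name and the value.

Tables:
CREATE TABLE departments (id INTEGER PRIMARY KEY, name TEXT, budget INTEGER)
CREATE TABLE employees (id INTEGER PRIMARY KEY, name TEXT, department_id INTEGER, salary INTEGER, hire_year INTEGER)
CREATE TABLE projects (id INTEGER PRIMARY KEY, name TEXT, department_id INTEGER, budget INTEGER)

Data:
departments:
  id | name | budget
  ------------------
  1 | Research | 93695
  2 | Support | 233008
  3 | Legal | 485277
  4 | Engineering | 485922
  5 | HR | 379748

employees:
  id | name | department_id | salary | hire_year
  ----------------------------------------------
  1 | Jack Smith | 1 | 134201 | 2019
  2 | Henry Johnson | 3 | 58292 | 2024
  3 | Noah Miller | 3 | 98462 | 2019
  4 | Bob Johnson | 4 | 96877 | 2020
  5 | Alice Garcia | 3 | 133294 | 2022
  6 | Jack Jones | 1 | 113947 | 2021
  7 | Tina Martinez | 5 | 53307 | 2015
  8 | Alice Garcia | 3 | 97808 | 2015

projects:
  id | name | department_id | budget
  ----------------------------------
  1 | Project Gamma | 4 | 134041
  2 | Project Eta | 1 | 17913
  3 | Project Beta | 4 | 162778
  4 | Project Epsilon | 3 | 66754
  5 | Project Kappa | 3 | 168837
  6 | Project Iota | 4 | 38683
SELECT p.name, COUNT(*) AS n FROM employees c JOIN departments p ON c.department_id = p.id GROUP BY p.id, p.name

Execution result:
name | n
Research | 2
Legal | 4
Engineering | 1
HR | 1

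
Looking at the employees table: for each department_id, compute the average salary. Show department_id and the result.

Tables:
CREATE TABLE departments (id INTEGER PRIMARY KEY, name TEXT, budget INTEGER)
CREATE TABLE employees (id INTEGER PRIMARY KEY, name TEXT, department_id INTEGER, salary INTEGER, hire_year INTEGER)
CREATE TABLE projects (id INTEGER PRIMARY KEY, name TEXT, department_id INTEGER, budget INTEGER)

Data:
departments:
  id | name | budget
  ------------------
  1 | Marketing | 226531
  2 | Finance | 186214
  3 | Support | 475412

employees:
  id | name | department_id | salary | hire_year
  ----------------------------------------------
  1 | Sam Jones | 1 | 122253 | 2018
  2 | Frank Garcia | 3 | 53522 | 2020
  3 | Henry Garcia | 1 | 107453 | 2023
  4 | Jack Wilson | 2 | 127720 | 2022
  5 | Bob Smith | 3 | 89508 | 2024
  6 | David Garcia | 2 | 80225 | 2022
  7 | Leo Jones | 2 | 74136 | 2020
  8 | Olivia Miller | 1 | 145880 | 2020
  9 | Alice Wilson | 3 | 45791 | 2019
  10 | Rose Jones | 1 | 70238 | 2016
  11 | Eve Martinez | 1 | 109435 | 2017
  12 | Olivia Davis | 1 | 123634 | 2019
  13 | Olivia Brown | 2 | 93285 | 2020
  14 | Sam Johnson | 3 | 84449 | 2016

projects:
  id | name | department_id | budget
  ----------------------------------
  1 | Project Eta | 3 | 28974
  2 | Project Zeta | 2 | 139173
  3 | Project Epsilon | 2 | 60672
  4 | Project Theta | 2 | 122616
SELECT department_id, AVG(salary) AS avg_salary FROM employees GROUP BY department_id

Execution result:
department_id | avg_salary
1 | 113148.83
2 | 93841.50
3 | 68317.50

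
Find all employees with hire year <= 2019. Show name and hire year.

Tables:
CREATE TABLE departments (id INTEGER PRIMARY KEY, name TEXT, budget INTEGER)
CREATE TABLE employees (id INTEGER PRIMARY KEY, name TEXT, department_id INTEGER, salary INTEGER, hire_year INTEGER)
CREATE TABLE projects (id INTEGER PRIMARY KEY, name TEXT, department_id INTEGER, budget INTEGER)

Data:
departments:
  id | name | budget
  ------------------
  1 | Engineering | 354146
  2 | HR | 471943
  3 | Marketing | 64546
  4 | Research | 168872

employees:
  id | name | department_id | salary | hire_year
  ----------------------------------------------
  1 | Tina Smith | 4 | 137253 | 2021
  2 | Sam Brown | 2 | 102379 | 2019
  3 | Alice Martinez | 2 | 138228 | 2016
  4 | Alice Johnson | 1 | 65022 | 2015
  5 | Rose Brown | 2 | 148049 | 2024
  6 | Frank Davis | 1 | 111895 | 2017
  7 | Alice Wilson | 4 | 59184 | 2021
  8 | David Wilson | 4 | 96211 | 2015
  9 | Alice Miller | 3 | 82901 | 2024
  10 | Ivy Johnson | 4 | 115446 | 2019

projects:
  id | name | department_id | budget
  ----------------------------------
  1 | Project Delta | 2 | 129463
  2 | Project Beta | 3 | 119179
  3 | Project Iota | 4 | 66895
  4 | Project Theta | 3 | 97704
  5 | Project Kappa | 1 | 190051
SELECT name, hire_year FROM employees WHERE hire_year <= 2019

Execution result:
name | hire_year
Sam Brown | 2019
Alice Martinez | 2016
Alice Johnson | 2015
Frank Davis | 2017
David Wilson | 2015
Ivy Johnson | 2019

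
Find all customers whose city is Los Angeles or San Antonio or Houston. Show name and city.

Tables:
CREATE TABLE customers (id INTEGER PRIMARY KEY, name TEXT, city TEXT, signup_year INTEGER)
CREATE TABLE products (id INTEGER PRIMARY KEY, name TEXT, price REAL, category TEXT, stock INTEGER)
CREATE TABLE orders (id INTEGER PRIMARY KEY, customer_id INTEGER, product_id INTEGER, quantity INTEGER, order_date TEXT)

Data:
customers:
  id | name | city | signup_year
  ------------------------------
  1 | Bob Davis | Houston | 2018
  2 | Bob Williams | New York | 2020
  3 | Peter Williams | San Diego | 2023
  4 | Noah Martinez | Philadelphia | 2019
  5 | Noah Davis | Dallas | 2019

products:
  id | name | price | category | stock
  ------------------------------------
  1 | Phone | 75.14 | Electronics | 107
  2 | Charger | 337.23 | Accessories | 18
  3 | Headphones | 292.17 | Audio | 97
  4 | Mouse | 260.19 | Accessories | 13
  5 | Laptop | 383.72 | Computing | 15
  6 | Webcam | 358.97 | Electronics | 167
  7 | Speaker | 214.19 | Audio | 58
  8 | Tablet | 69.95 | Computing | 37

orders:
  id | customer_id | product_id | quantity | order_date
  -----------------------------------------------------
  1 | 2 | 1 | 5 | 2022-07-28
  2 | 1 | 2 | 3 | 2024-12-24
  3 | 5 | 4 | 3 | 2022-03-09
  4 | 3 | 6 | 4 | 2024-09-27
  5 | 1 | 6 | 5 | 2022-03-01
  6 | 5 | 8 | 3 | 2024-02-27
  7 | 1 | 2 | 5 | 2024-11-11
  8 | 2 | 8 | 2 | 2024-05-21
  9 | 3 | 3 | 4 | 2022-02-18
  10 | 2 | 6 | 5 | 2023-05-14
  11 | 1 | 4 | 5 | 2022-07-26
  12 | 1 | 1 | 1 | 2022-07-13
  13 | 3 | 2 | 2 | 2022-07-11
SELECT name, city FROM customers WHERE city IN ('Los Angeles', 'San Antonio', 'Houston')

Execution result:
name | city
Bob Davis | Houston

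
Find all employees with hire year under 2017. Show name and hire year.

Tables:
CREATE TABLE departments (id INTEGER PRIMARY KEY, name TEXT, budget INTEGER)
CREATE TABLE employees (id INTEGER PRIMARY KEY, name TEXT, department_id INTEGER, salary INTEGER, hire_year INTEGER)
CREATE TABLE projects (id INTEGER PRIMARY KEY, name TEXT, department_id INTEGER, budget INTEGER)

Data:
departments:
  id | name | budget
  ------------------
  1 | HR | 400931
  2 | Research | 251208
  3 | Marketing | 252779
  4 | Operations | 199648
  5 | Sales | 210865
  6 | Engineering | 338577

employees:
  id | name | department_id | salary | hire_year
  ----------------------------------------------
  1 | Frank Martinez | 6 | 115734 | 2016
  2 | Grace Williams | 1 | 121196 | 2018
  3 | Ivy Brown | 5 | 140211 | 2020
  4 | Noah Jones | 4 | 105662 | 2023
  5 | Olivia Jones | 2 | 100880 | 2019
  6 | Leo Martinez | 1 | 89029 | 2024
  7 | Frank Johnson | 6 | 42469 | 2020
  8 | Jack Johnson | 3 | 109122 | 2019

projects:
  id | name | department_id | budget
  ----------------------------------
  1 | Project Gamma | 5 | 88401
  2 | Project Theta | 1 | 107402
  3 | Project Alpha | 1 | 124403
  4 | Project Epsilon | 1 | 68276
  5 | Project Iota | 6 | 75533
SELECT name, hire_year FROM employees WHERE hire_year < 2017

Execution result:
name | hire_year
Frank Martinez | 2016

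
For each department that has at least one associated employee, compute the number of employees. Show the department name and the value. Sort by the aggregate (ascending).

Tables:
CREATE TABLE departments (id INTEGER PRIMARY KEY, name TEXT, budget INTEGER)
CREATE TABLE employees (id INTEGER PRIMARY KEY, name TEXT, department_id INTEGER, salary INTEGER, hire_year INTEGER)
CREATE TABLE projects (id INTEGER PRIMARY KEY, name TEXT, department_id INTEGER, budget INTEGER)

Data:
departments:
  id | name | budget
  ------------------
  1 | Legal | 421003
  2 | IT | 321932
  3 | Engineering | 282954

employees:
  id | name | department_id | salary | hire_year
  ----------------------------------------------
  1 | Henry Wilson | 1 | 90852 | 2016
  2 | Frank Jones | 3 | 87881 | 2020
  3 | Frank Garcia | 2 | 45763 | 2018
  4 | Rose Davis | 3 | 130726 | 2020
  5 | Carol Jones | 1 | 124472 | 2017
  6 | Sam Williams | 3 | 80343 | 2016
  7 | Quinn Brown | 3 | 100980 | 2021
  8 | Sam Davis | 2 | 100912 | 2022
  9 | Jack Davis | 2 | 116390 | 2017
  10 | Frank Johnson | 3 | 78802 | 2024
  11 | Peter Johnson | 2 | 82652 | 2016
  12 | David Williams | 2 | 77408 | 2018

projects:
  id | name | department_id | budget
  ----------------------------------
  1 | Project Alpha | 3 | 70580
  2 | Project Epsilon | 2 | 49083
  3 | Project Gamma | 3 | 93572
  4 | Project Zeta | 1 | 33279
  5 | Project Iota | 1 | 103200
SELECT p.name, COUNT(*) AS n FROM employees c JOIN departments p ON c.department_id = p.id GROUP BY p.id, p.name ORDER BY n ASC

Execution result:
name | n
Legal | 2
IT | 5
Engineering | 5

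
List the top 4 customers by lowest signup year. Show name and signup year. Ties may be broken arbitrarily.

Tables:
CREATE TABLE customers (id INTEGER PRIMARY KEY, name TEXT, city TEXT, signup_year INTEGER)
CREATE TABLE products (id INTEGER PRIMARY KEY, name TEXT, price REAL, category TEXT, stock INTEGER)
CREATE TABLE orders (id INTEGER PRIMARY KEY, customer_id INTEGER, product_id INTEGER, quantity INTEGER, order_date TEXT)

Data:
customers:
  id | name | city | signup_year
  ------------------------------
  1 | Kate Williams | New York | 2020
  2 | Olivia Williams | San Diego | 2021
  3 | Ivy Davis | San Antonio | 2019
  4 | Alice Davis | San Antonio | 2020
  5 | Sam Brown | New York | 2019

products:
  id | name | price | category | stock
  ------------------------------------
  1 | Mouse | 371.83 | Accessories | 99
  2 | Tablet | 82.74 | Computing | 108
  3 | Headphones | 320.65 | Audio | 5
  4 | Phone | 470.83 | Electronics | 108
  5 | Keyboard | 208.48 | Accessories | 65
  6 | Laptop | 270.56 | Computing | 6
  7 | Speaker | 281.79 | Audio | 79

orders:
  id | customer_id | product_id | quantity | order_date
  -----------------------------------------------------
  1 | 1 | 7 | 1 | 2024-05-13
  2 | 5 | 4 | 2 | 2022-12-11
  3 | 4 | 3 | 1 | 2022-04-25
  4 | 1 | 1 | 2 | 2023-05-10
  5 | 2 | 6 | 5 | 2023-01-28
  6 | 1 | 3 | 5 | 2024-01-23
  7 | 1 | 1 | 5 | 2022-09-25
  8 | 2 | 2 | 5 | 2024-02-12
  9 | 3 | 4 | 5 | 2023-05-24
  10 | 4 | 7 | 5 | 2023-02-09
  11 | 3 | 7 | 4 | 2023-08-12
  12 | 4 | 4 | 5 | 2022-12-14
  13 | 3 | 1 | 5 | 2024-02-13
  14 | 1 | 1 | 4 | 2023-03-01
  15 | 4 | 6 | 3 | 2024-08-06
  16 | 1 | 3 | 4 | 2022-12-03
SELECT name, signup_year FROM customers ORDER BY signup_year ASC LIMIT 4

Execution result:
name | signup_year
Ivy Davis | 2019
Sam Brown | 2019
Kate Williams | 2020
Alice Davis | 2020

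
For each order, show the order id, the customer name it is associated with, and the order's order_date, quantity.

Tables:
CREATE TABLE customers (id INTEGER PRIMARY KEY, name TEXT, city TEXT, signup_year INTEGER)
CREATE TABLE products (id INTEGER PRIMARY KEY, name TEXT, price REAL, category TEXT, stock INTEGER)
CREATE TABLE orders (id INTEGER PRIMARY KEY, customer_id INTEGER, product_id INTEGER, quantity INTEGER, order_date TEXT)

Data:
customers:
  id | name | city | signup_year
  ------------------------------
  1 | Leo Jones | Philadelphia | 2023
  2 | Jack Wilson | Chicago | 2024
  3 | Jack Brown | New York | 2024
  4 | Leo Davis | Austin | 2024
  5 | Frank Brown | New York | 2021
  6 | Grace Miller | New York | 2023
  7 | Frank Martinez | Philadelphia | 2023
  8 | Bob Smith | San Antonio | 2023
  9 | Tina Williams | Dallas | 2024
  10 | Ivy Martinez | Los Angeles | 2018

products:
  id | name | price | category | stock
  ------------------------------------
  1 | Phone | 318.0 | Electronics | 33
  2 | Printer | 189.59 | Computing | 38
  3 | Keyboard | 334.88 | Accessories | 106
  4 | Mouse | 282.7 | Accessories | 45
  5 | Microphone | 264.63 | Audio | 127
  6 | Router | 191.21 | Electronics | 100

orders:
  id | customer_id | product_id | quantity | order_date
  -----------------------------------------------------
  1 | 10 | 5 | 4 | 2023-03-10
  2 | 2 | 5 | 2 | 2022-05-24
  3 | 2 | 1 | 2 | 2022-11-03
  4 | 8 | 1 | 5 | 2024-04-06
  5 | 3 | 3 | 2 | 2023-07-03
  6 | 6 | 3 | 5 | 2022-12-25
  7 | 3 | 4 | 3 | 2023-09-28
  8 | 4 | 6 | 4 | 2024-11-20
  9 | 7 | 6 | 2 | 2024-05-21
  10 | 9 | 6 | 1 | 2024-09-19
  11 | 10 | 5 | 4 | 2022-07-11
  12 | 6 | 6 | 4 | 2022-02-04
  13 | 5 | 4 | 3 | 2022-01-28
SELECT c.id, p.name AS customer, c.order_date, c.quantity FROM orders c JOIN customers p ON c.customer_id = p.id

Execution result:
id | customer | order_date | quantity
1 | Ivy Martinez | 2023-03-10 | 4
2 | Jack Wilson | 2022-05-24 | 2
3 | Jack Wilson | 2022-11-03 | 2
4 | Bob Smith | 2024-04-06 | 5
5 | Jack Brown | 2023-07-03 | 2
6 | Grace Miller | 2022-12-25 | 5
7 | Jack Brown | 2023-09-28 | 3
8 | Leo Davis | 2024-11-20 | 4
9 | Frank Martinez | 2024-05-21 | 2
10 | Tina Williams | 2024-09-19 | 1
11 | Ivy Martinez | 2022-07-11 | 4
12 | Grace Miller | 2022-02-04 | 4
13 | Frank Brown | 2022-01-28 | 3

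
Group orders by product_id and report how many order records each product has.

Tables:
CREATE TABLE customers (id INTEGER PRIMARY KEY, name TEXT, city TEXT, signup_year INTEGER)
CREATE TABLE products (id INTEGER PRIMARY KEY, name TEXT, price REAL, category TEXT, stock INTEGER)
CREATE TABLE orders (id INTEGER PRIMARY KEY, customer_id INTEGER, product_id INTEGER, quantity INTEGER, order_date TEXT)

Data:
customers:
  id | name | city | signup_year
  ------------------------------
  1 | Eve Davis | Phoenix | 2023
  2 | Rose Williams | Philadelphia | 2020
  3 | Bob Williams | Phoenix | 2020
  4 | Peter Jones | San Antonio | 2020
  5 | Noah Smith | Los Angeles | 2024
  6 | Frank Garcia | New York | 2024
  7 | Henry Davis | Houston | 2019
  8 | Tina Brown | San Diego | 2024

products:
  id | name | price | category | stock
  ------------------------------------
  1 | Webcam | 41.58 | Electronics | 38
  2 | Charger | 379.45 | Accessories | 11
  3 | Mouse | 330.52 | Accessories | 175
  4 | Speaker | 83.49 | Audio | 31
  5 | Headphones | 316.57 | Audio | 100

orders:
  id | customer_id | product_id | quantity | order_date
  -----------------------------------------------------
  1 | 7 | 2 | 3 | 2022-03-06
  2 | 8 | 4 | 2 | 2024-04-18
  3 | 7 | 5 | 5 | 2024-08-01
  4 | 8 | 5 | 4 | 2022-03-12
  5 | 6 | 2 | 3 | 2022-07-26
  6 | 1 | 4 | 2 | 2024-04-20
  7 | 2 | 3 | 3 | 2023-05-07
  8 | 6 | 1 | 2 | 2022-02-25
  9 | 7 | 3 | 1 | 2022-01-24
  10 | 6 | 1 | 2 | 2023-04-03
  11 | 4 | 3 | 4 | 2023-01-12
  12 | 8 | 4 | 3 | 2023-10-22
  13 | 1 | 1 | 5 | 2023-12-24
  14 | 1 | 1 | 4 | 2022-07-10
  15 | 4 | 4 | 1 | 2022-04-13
SELECT product_id, COUNT(*) AS order_count FROM orders GROUP BY product_id

Execution result:
product_id | order_count
1 | 4
2 | 2
3 | 3
4 | 4
5 | 2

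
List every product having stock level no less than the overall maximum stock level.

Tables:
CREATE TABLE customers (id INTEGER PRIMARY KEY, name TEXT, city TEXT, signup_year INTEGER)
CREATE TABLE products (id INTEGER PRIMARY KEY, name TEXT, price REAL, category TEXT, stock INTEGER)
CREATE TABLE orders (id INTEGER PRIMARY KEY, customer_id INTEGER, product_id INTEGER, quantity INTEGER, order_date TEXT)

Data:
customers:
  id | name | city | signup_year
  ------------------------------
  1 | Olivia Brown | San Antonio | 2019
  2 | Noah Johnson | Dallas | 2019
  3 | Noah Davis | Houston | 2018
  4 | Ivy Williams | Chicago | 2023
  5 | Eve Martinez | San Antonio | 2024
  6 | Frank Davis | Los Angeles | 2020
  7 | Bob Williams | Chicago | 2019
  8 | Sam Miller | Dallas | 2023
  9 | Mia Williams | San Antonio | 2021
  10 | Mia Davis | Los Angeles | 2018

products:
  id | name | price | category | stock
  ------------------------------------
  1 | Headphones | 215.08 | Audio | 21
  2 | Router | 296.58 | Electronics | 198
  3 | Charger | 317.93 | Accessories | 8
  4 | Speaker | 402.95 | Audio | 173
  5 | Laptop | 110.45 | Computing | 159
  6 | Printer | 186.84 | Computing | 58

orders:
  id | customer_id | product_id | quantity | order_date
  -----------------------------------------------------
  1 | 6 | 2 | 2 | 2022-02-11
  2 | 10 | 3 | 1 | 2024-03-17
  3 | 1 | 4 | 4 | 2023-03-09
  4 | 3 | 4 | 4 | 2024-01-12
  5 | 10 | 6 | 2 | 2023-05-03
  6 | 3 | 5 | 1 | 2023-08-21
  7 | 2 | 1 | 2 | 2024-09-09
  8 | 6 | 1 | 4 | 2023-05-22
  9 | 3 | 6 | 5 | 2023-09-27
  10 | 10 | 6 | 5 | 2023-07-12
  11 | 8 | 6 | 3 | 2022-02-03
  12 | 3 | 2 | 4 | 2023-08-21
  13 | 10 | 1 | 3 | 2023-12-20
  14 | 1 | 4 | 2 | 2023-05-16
SELECT name, stock FROM products WHERE stock >= (SELECT MAX(stock) FROM products)

Execution result:
name | stock
Router | 198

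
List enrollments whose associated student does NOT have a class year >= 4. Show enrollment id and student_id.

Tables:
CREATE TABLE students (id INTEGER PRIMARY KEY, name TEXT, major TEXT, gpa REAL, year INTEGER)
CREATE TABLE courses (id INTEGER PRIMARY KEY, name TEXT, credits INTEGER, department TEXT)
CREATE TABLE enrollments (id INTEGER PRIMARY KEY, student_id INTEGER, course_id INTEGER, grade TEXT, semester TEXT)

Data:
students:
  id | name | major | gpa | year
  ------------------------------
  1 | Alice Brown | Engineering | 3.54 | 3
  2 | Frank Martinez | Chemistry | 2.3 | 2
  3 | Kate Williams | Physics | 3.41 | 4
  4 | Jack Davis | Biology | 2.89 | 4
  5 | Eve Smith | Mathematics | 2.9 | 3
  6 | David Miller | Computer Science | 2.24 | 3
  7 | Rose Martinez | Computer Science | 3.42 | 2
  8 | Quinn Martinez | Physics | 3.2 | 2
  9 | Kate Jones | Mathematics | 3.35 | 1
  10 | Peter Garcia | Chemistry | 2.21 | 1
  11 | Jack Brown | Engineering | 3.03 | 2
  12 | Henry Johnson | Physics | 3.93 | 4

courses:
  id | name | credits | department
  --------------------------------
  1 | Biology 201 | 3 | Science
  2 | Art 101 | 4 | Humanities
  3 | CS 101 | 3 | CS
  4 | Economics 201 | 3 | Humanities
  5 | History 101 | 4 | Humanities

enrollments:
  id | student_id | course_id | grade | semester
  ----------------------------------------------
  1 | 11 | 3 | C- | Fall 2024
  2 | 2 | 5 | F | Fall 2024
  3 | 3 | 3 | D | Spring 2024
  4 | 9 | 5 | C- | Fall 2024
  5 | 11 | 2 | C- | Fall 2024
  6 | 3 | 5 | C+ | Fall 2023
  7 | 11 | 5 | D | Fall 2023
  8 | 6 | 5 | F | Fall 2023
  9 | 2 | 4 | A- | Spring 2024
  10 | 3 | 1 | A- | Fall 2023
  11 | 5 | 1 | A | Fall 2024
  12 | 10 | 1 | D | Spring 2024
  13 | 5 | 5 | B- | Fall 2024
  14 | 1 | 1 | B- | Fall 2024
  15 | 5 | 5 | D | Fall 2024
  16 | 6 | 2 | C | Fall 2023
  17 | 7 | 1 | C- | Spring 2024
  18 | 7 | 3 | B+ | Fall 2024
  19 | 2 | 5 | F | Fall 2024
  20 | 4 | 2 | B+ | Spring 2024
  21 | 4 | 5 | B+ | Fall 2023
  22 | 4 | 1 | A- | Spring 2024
SELECT id, student_id FROM enrollments WHERE student_id NOT IN (SELECT id FROM students WHERE year >= 4)

Execution result:
id | student_id
1 | 11
2 | 2
4 | 9
5 | 11
7 | 11
8 | 6
9 | 2
11 | 5
12 | 10
13 | 5
14 | 1
15 | 5
16 | 6
17 | 7
18 | 7
19 | 2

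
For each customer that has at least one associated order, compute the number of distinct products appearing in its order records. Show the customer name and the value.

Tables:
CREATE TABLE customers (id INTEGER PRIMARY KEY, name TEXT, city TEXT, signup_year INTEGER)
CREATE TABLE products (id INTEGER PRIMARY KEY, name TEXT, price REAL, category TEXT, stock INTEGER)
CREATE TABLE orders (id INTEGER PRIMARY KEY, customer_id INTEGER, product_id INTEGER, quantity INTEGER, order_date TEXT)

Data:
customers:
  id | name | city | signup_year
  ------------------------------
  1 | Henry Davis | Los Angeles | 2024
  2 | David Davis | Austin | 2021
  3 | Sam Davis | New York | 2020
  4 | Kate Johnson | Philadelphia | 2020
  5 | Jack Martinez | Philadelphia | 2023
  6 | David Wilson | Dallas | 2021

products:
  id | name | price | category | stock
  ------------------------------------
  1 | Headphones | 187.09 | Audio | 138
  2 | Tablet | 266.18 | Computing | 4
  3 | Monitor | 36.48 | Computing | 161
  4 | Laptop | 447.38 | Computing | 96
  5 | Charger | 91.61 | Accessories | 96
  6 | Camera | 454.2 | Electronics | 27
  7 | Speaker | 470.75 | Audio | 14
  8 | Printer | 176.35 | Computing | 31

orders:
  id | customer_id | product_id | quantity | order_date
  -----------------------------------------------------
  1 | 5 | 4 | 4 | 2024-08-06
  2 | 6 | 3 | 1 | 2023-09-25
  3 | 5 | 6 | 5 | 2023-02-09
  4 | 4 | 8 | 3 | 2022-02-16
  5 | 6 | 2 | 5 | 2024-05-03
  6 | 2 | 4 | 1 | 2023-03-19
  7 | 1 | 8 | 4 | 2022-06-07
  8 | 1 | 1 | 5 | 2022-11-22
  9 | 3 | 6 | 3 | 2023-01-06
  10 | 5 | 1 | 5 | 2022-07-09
SELECT p.name, COUNT(DISTINCT c.product_id) AS distinct_product_count FROM orders c JOIN customers p ON c.customer_id = p.id GROUP BY p.id, p.name

Execution result:
name | distinct_product_count
Henry Davis | 2
David Davis | 1
Sam Davis | 1
Kate Johnson | 1
Jack Martinez | 3
David Wilson | 2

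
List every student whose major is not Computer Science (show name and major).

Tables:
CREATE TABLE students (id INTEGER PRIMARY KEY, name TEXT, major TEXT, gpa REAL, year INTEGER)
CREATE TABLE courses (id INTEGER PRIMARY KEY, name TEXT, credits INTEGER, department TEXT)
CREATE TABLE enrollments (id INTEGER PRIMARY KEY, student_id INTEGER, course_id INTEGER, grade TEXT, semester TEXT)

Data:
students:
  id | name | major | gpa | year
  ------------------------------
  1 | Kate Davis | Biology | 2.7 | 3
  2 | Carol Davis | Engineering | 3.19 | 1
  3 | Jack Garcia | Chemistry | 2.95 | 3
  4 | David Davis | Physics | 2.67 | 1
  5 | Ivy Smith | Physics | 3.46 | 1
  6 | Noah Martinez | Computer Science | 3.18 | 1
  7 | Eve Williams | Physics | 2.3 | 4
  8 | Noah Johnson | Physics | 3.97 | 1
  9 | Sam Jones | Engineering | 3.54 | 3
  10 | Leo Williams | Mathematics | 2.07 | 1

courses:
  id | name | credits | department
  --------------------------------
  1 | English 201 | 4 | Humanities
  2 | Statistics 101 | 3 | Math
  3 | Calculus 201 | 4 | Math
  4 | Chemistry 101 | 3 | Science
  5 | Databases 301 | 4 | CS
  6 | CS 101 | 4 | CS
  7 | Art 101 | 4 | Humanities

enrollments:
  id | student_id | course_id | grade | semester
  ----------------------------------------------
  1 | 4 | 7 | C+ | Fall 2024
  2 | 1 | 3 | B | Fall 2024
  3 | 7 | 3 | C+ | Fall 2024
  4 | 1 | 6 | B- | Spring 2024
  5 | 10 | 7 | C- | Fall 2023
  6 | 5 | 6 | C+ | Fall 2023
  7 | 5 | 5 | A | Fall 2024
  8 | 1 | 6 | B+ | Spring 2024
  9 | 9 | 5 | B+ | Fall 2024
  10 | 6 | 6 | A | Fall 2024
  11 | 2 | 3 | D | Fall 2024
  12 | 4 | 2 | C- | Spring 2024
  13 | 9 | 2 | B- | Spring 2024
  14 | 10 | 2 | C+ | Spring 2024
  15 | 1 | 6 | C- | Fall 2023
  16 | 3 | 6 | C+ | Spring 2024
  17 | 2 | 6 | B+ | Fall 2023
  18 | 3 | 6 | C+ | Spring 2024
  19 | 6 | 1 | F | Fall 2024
SELECT name, major FROM students WHERE major <> 'Computer Science'

Execution result:
name | major
Kate Davis | Biology
Carol Davis | Engineering
Jack Garcia | Chemistry
David Davis | Physics
Ivy Smith | Physics
Eve Williams | Physics
Noah Johnson | Physics
Sam Jones | Engineering
Leo Williams | Mathematics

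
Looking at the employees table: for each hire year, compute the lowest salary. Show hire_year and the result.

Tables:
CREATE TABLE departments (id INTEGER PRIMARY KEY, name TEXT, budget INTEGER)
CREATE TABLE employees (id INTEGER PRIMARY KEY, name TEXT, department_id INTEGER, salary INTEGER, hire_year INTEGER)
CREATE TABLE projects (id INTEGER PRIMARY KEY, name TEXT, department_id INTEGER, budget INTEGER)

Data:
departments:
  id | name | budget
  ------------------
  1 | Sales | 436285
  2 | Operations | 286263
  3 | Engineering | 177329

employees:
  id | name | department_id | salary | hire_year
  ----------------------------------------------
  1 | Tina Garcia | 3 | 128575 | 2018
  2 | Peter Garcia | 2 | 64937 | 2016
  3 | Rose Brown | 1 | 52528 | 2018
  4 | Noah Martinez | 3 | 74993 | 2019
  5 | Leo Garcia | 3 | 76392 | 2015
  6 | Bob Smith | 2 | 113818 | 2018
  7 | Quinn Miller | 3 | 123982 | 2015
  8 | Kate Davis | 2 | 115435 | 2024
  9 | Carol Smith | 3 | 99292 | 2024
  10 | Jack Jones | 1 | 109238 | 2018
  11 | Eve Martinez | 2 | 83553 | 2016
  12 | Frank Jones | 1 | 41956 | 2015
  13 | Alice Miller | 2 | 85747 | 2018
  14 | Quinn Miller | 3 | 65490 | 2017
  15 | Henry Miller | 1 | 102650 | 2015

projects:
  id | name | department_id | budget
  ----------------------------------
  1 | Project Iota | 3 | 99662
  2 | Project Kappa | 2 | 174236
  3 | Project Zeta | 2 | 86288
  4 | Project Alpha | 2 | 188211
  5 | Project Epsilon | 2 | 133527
SELECT hire_year, MIN(salary) AS min_salary FROM employees GROUP BY hire_year

Execution result:
hire_year | min_salary
2015 | 41956
2016 | 64937
2017 | 65490
2018 | 52528
2019 | 74993
2024 | 99292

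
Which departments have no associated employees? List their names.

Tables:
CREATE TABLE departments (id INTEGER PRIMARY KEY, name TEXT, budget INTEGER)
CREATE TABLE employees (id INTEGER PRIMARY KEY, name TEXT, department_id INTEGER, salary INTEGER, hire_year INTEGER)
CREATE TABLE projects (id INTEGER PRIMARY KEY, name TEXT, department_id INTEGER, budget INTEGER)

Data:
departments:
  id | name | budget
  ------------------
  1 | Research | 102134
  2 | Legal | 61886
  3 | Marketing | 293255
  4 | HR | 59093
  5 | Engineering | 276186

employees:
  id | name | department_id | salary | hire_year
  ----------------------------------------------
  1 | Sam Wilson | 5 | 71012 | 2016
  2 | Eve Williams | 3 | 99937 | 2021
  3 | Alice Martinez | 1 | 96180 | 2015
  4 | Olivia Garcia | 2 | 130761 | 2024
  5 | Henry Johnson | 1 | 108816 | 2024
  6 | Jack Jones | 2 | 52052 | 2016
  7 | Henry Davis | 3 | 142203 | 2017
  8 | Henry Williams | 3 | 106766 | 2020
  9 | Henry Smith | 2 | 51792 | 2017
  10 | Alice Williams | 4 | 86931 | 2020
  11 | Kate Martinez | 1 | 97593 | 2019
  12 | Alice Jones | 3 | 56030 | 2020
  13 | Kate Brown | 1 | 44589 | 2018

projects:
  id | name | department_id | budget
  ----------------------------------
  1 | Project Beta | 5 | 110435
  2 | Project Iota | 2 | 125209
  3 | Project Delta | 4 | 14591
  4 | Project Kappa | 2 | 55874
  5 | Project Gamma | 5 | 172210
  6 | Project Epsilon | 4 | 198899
SELECT p.name FROM departments p LEFT JOIN employees c ON c.department_id = p.id WHERE c.id IS NULL

Execution result:
(no rows)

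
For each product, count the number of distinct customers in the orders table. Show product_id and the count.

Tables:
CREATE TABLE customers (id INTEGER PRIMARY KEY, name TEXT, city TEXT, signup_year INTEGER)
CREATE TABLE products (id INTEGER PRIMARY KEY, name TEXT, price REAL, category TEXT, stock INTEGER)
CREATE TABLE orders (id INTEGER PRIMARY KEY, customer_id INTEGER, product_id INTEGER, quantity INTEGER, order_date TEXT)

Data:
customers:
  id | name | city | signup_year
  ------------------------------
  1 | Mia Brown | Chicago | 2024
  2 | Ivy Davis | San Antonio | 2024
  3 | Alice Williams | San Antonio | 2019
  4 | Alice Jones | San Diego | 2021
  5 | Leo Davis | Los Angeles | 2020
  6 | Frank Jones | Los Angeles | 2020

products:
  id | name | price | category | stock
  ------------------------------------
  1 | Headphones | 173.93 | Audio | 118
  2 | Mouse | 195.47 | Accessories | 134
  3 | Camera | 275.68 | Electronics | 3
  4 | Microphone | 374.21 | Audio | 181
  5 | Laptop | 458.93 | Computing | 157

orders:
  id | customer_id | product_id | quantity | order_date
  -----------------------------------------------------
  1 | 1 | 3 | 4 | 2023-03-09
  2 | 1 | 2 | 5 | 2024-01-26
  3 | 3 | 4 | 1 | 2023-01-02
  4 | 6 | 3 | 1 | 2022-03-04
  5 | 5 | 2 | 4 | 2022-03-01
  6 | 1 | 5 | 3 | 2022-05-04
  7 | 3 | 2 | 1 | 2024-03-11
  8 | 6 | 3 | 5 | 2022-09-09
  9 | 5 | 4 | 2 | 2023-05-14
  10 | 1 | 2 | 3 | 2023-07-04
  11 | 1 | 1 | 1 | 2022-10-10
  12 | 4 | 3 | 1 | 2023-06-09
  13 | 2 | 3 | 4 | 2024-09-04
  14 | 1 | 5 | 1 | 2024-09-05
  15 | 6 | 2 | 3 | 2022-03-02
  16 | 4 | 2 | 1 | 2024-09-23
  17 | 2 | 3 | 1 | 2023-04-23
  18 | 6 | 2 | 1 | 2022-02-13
SELECT product_id, COUNT(DISTINCT customer_id) AS distinct_customer_count FROM orders GROUP BY product_id

Execution result:
product_id | distinct_customer_count
1 | 1
2 | 5
3 | 4
4 | 2
5 | 1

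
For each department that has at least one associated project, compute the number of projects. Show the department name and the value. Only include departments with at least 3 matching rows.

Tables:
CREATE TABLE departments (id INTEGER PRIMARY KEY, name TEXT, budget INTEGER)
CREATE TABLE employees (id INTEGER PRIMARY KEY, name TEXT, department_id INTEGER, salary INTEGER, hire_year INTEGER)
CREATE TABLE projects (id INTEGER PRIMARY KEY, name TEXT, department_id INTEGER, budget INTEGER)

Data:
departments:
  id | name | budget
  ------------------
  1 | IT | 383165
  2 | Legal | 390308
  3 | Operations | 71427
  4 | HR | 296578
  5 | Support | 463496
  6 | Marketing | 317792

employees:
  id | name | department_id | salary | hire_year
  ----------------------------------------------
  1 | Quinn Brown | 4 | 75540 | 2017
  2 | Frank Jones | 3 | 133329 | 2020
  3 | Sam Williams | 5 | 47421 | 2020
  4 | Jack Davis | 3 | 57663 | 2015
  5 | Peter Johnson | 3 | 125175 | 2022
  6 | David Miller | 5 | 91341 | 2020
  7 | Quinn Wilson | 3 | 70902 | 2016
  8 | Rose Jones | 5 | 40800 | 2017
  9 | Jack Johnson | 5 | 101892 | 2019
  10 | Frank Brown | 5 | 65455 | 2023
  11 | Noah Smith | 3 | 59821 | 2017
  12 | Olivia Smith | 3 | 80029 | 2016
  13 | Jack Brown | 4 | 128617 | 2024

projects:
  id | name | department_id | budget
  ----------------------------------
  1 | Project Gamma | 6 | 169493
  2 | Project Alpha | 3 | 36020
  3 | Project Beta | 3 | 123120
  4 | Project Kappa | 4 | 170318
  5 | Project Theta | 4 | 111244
SELECT p.name, COUNT(*) AS n FROM projects c JOIN departments p ON c.department_id = p.id GROUP BY p.id, p.name HAVING COUNT(*) >= 3

Execution result:
(no rows)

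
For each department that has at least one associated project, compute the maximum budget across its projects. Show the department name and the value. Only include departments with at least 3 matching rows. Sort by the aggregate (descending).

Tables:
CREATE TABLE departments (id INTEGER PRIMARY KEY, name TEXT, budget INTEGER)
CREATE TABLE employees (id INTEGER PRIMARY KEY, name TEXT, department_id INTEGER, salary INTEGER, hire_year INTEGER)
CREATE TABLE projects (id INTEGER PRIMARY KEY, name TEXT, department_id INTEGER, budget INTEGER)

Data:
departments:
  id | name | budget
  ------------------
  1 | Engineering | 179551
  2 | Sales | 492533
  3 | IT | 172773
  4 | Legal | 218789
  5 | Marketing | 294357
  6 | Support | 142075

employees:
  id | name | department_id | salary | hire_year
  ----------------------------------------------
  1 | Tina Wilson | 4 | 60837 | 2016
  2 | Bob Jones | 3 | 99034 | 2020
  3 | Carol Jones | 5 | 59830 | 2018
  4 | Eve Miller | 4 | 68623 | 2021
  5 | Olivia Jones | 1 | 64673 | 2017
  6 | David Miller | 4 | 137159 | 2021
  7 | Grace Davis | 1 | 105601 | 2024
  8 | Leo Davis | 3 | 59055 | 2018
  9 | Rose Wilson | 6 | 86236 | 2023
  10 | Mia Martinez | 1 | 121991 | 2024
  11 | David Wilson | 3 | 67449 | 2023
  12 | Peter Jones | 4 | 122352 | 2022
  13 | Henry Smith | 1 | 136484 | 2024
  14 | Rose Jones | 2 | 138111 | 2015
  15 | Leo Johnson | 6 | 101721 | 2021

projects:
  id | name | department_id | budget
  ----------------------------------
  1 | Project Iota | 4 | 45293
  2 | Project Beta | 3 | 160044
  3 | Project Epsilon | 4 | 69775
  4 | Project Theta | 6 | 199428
SELECT p.name, MAX(c.budget) AS max_budget FROM projects c JOIN departments p ON c.department_id = p.id GROUP BY p.id, p.name HAVING COUNT(*) >= 3 ORDER BY max_budget DESC

Execution result:
(no rows)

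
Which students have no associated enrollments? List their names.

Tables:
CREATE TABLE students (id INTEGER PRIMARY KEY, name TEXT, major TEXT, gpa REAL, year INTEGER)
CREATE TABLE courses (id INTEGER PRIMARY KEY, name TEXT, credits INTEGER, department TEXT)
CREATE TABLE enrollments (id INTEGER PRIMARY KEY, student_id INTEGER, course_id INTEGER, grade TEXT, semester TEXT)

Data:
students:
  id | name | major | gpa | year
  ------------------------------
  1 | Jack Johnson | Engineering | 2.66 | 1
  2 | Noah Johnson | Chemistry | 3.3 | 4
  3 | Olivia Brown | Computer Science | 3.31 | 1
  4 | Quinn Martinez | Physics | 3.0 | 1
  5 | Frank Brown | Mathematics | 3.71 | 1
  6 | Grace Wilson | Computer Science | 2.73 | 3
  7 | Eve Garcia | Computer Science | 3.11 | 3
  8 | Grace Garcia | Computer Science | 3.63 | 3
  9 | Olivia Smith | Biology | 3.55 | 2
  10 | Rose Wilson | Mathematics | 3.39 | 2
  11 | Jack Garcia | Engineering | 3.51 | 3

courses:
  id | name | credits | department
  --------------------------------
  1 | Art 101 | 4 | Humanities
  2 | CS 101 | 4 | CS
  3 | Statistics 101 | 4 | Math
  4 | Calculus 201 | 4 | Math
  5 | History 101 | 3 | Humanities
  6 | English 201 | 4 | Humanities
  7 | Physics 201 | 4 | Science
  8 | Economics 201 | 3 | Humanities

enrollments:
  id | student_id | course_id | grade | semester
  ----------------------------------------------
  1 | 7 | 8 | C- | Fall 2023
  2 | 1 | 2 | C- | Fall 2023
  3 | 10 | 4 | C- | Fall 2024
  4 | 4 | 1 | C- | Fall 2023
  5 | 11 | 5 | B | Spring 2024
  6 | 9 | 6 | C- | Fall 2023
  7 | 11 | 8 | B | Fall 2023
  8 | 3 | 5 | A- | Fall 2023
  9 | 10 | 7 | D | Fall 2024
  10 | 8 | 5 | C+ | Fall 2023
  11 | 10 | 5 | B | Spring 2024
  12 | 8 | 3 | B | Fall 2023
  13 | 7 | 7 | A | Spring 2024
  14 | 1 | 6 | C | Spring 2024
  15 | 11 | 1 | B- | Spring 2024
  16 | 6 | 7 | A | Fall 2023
SELECT p.name FROM students p LEFT JOIN enrollments c ON c.student_id = p.id WHERE c.id IS NULL

Execution result:
name
Noah Johnson
Frank Brown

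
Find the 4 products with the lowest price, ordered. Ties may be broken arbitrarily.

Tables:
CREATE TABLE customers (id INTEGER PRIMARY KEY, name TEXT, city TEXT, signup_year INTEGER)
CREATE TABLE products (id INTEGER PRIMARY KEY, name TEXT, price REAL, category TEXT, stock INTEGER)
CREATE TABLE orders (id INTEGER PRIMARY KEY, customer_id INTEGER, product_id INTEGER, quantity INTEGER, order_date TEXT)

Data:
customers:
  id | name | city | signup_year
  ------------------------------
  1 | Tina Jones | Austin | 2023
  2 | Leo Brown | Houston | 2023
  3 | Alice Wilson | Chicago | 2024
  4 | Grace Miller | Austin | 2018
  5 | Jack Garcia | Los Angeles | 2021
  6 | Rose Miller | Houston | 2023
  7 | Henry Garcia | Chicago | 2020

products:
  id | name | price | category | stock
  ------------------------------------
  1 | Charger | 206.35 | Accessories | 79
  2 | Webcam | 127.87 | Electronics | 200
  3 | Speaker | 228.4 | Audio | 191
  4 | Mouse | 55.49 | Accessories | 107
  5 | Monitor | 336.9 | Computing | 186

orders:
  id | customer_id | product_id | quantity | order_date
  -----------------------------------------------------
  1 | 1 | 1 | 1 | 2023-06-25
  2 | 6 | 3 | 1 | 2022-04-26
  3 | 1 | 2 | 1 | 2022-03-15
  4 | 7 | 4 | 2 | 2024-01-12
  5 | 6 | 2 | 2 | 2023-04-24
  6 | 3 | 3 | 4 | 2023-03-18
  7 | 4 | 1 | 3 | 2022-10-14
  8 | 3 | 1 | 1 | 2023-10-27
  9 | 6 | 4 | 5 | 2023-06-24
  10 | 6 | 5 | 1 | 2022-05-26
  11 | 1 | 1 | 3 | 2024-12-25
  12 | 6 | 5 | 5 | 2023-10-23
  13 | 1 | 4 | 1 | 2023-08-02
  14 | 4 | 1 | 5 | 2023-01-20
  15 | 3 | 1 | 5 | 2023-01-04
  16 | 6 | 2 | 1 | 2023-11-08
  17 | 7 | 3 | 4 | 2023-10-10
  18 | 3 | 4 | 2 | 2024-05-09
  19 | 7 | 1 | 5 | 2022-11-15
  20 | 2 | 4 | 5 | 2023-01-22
SELECT name, price FROM products ORDER BY price ASC LIMIT 4

Execution result:
name | price
Mouse | 55.49
Webcam | 127.87
Charger | 206.35
Speaker | 228.40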